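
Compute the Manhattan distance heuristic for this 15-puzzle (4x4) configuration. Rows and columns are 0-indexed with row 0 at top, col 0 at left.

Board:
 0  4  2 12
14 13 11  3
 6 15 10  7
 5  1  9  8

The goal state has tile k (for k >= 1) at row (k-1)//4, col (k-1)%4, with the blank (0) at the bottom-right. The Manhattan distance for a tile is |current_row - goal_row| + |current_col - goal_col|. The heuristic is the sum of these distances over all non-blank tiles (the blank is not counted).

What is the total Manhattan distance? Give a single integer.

Answer: 32

Derivation:
Tile 4: at (0,1), goal (0,3), distance |0-0|+|1-3| = 2
Tile 2: at (0,2), goal (0,1), distance |0-0|+|2-1| = 1
Tile 12: at (0,3), goal (2,3), distance |0-2|+|3-3| = 2
Tile 14: at (1,0), goal (3,1), distance |1-3|+|0-1| = 3
Tile 13: at (1,1), goal (3,0), distance |1-3|+|1-0| = 3
Tile 11: at (1,2), goal (2,2), distance |1-2|+|2-2| = 1
Tile 3: at (1,3), goal (0,2), distance |1-0|+|3-2| = 2
Tile 6: at (2,0), goal (1,1), distance |2-1|+|0-1| = 2
Tile 15: at (2,1), goal (3,2), distance |2-3|+|1-2| = 2
Tile 10: at (2,2), goal (2,1), distance |2-2|+|2-1| = 1
Tile 7: at (2,3), goal (1,2), distance |2-1|+|3-2| = 2
Tile 5: at (3,0), goal (1,0), distance |3-1|+|0-0| = 2
Tile 1: at (3,1), goal (0,0), distance |3-0|+|1-0| = 4
Tile 9: at (3,2), goal (2,0), distance |3-2|+|2-0| = 3
Tile 8: at (3,3), goal (1,3), distance |3-1|+|3-3| = 2
Sum: 2 + 1 + 2 + 3 + 3 + 1 + 2 + 2 + 2 + 1 + 2 + 2 + 4 + 3 + 2 = 32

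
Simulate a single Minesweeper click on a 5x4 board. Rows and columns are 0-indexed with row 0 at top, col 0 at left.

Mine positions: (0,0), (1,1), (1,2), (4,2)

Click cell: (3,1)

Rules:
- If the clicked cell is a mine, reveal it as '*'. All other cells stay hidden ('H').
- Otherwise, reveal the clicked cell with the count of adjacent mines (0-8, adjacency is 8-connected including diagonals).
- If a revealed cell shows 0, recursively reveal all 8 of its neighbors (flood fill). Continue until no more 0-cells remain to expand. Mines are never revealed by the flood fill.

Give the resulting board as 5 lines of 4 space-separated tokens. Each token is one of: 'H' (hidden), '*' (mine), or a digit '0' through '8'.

H H H H
H H H H
H H H H
H 1 H H
H H H H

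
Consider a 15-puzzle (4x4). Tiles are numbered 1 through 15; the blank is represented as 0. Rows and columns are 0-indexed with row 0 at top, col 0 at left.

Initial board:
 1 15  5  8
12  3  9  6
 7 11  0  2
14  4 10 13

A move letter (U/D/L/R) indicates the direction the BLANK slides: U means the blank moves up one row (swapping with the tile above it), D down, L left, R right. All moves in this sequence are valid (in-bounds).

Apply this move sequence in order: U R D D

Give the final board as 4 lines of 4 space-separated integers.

Answer:  1 15  5  8
12  3  6  2
 7 11  9 13
14  4 10  0

Derivation:
After move 1 (U):
 1 15  5  8
12  3  0  6
 7 11  9  2
14  4 10 13

After move 2 (R):
 1 15  5  8
12  3  6  0
 7 11  9  2
14  4 10 13

After move 3 (D):
 1 15  5  8
12  3  6  2
 7 11  9  0
14  4 10 13

After move 4 (D):
 1 15  5  8
12  3  6  2
 7 11  9 13
14  4 10  0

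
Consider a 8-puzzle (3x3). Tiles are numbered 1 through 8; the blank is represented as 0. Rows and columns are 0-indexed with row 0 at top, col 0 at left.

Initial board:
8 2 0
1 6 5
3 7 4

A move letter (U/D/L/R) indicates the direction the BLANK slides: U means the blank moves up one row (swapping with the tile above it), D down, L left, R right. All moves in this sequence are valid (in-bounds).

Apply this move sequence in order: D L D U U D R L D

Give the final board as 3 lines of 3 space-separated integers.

After move 1 (D):
8 2 5
1 6 0
3 7 4

After move 2 (L):
8 2 5
1 0 6
3 7 4

After move 3 (D):
8 2 5
1 7 6
3 0 4

After move 4 (U):
8 2 5
1 0 6
3 7 4

After move 5 (U):
8 0 5
1 2 6
3 7 4

After move 6 (D):
8 2 5
1 0 6
3 7 4

After move 7 (R):
8 2 5
1 6 0
3 7 4

After move 8 (L):
8 2 5
1 0 6
3 7 4

After move 9 (D):
8 2 5
1 7 6
3 0 4

Answer: 8 2 5
1 7 6
3 0 4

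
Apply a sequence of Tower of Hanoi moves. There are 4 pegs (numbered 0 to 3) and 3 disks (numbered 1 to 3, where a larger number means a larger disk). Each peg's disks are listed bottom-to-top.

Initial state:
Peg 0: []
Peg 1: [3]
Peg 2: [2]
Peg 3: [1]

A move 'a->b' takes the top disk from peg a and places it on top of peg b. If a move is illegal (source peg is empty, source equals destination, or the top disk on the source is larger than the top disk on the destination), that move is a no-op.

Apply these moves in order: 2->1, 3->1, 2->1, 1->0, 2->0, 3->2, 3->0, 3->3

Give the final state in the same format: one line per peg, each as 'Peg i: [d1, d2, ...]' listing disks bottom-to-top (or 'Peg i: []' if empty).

After move 1 (2->1):
Peg 0: []
Peg 1: [3, 2]
Peg 2: []
Peg 3: [1]

After move 2 (3->1):
Peg 0: []
Peg 1: [3, 2, 1]
Peg 2: []
Peg 3: []

After move 3 (2->1):
Peg 0: []
Peg 1: [3, 2, 1]
Peg 2: []
Peg 3: []

After move 4 (1->0):
Peg 0: [1]
Peg 1: [3, 2]
Peg 2: []
Peg 3: []

After move 5 (2->0):
Peg 0: [1]
Peg 1: [3, 2]
Peg 2: []
Peg 3: []

After move 6 (3->2):
Peg 0: [1]
Peg 1: [3, 2]
Peg 2: []
Peg 3: []

After move 7 (3->0):
Peg 0: [1]
Peg 1: [3, 2]
Peg 2: []
Peg 3: []

After move 8 (3->3):
Peg 0: [1]
Peg 1: [3, 2]
Peg 2: []
Peg 3: []

Answer: Peg 0: [1]
Peg 1: [3, 2]
Peg 2: []
Peg 3: []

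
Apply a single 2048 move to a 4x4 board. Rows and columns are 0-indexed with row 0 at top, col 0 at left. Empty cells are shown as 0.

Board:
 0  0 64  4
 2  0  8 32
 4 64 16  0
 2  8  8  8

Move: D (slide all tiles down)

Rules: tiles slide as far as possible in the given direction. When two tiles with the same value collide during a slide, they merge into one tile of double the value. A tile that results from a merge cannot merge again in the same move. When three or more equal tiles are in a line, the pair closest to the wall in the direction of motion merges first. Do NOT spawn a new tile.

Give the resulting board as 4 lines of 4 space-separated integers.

Answer:  0  0 64  0
 2  0  8  4
 4 64 16 32
 2  8  8  8

Derivation:
Slide down:
col 0: [0, 2, 4, 2] -> [0, 2, 4, 2]
col 1: [0, 0, 64, 8] -> [0, 0, 64, 8]
col 2: [64, 8, 16, 8] -> [64, 8, 16, 8]
col 3: [4, 32, 0, 8] -> [0, 4, 32, 8]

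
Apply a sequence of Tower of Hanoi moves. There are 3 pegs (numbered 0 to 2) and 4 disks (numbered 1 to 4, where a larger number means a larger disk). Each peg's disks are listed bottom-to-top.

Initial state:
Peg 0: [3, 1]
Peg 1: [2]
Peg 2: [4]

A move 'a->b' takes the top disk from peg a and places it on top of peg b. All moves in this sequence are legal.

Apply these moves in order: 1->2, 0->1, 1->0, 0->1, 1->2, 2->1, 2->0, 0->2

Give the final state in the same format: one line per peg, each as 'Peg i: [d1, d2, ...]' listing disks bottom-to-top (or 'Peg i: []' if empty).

Answer: Peg 0: [3]
Peg 1: [1]
Peg 2: [4, 2]

Derivation:
After move 1 (1->2):
Peg 0: [3, 1]
Peg 1: []
Peg 2: [4, 2]

After move 2 (0->1):
Peg 0: [3]
Peg 1: [1]
Peg 2: [4, 2]

After move 3 (1->0):
Peg 0: [3, 1]
Peg 1: []
Peg 2: [4, 2]

After move 4 (0->1):
Peg 0: [3]
Peg 1: [1]
Peg 2: [4, 2]

After move 5 (1->2):
Peg 0: [3]
Peg 1: []
Peg 2: [4, 2, 1]

After move 6 (2->1):
Peg 0: [3]
Peg 1: [1]
Peg 2: [4, 2]

After move 7 (2->0):
Peg 0: [3, 2]
Peg 1: [1]
Peg 2: [4]

After move 8 (0->2):
Peg 0: [3]
Peg 1: [1]
Peg 2: [4, 2]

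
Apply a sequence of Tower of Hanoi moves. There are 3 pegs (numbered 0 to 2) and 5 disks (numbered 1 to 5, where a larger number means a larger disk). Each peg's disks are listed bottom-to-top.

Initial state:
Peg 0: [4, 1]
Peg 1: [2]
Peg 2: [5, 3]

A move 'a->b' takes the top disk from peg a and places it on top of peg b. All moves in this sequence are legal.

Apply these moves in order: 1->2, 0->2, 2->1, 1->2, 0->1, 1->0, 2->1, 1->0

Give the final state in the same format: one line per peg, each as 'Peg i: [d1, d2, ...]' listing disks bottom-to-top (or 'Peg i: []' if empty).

Answer: Peg 0: [4, 1]
Peg 1: []
Peg 2: [5, 3, 2]

Derivation:
After move 1 (1->2):
Peg 0: [4, 1]
Peg 1: []
Peg 2: [5, 3, 2]

After move 2 (0->2):
Peg 0: [4]
Peg 1: []
Peg 2: [5, 3, 2, 1]

After move 3 (2->1):
Peg 0: [4]
Peg 1: [1]
Peg 2: [5, 3, 2]

After move 4 (1->2):
Peg 0: [4]
Peg 1: []
Peg 2: [5, 3, 2, 1]

After move 5 (0->1):
Peg 0: []
Peg 1: [4]
Peg 2: [5, 3, 2, 1]

After move 6 (1->0):
Peg 0: [4]
Peg 1: []
Peg 2: [5, 3, 2, 1]

After move 7 (2->1):
Peg 0: [4]
Peg 1: [1]
Peg 2: [5, 3, 2]

After move 8 (1->0):
Peg 0: [4, 1]
Peg 1: []
Peg 2: [5, 3, 2]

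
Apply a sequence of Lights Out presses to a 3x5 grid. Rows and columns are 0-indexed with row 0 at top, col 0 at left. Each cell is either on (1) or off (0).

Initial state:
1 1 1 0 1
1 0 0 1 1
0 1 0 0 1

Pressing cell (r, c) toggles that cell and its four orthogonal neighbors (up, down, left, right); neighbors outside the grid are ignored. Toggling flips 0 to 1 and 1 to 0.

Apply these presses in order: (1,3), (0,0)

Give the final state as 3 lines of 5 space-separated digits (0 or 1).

After press 1 at (1,3):
1 1 1 1 1
1 0 1 0 0
0 1 0 1 1

After press 2 at (0,0):
0 0 1 1 1
0 0 1 0 0
0 1 0 1 1

Answer: 0 0 1 1 1
0 0 1 0 0
0 1 0 1 1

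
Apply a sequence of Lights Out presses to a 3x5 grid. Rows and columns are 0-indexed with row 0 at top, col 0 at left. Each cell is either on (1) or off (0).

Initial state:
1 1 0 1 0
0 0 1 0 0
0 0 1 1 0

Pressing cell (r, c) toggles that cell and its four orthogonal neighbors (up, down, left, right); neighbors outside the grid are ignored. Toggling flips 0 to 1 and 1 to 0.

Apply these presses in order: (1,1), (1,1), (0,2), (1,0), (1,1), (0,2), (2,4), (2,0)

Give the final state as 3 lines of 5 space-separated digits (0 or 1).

After press 1 at (1,1):
1 0 0 1 0
1 1 0 0 0
0 1 1 1 0

After press 2 at (1,1):
1 1 0 1 0
0 0 1 0 0
0 0 1 1 0

After press 3 at (0,2):
1 0 1 0 0
0 0 0 0 0
0 0 1 1 0

After press 4 at (1,0):
0 0 1 0 0
1 1 0 0 0
1 0 1 1 0

After press 5 at (1,1):
0 1 1 0 0
0 0 1 0 0
1 1 1 1 0

After press 6 at (0,2):
0 0 0 1 0
0 0 0 0 0
1 1 1 1 0

After press 7 at (2,4):
0 0 0 1 0
0 0 0 0 1
1 1 1 0 1

After press 8 at (2,0):
0 0 0 1 0
1 0 0 0 1
0 0 1 0 1

Answer: 0 0 0 1 0
1 0 0 0 1
0 0 1 0 1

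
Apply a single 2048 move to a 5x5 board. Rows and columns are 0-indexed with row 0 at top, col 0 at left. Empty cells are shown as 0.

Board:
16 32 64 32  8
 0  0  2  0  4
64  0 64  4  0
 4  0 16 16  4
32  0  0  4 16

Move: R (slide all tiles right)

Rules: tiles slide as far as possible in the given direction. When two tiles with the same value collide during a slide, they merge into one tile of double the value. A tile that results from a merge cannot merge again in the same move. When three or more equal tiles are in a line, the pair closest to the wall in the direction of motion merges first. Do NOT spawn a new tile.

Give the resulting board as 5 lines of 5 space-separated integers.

Answer:  16  32  64  32   8
  0   0   0   2   4
  0   0   0 128   4
  0   0   4  32   4
  0   0  32   4  16

Derivation:
Slide right:
row 0: [16, 32, 64, 32, 8] -> [16, 32, 64, 32, 8]
row 1: [0, 0, 2, 0, 4] -> [0, 0, 0, 2, 4]
row 2: [64, 0, 64, 4, 0] -> [0, 0, 0, 128, 4]
row 3: [4, 0, 16, 16, 4] -> [0, 0, 4, 32, 4]
row 4: [32, 0, 0, 4, 16] -> [0, 0, 32, 4, 16]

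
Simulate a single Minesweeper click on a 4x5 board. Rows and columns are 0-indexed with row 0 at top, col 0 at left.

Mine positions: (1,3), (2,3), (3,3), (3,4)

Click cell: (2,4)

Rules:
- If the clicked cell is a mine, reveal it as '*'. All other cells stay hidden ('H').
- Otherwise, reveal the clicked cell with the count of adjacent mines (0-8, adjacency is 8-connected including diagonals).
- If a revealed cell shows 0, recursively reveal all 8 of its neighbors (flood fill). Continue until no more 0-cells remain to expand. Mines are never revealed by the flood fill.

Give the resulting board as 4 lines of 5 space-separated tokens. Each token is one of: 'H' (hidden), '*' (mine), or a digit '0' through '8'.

H H H H H
H H H H H
H H H H 4
H H H H H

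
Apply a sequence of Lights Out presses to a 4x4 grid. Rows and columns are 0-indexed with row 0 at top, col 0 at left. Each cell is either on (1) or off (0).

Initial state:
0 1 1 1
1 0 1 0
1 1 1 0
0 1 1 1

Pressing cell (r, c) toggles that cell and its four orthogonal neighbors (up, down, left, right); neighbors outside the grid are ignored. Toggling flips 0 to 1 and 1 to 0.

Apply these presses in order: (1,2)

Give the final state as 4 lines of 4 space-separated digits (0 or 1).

Answer: 0 1 0 1
1 1 0 1
1 1 0 0
0 1 1 1

Derivation:
After press 1 at (1,2):
0 1 0 1
1 1 0 1
1 1 0 0
0 1 1 1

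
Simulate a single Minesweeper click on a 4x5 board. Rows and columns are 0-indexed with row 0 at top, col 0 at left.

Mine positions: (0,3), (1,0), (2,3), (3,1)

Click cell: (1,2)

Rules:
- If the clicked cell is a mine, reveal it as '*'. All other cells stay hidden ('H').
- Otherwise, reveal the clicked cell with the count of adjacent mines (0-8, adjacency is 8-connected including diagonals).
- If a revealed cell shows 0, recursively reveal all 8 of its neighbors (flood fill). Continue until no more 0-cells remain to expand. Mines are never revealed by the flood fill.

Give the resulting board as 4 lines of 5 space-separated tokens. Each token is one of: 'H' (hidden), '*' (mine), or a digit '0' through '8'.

H H H H H
H H 2 H H
H H H H H
H H H H H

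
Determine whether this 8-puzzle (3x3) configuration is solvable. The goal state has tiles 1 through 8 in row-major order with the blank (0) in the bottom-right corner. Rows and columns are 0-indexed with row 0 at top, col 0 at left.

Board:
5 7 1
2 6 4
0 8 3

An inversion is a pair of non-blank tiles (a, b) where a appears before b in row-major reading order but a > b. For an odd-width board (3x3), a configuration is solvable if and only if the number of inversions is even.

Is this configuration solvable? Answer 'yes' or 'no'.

Inversions (pairs i<j in row-major order where tile[i] > tile[j] > 0): 13
13 is odd, so the puzzle is not solvable.

Answer: no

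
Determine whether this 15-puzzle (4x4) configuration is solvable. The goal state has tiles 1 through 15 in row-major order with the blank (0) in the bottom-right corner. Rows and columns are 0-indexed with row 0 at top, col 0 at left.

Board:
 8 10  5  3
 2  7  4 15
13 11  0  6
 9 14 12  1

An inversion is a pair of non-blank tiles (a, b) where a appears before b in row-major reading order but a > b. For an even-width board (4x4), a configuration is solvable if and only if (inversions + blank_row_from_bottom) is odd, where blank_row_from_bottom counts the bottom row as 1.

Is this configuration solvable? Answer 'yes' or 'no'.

Answer: no

Derivation:
Inversions: 46
Blank is in row 2 (0-indexed from top), which is row 2 counting from the bottom (bottom = 1).
46 + 2 = 48, which is even, so the puzzle is not solvable.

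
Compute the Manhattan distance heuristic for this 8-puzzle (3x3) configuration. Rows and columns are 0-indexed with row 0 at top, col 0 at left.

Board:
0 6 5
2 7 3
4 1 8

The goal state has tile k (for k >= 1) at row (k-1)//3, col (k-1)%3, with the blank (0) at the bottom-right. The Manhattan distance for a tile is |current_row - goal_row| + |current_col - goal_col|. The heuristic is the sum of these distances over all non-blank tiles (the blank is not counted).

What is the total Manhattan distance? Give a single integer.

Tile 6: at (0,1), goal (1,2), distance |0-1|+|1-2| = 2
Tile 5: at (0,2), goal (1,1), distance |0-1|+|2-1| = 2
Tile 2: at (1,0), goal (0,1), distance |1-0|+|0-1| = 2
Tile 7: at (1,1), goal (2,0), distance |1-2|+|1-0| = 2
Tile 3: at (1,2), goal (0,2), distance |1-0|+|2-2| = 1
Tile 4: at (2,0), goal (1,0), distance |2-1|+|0-0| = 1
Tile 1: at (2,1), goal (0,0), distance |2-0|+|1-0| = 3
Tile 8: at (2,2), goal (2,1), distance |2-2|+|2-1| = 1
Sum: 2 + 2 + 2 + 2 + 1 + 1 + 3 + 1 = 14

Answer: 14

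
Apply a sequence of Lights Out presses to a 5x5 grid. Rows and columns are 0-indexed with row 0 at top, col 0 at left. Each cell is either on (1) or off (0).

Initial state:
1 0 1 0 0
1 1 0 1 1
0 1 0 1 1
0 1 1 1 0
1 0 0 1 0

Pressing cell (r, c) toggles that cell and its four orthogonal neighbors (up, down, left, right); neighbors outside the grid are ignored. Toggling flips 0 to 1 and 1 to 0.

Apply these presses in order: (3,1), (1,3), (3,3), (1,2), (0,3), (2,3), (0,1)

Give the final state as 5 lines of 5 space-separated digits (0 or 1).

Answer: 0 1 0 0 1
1 1 0 1 0
0 0 0 0 0
1 0 1 1 1
1 1 0 0 0

Derivation:
After press 1 at (3,1):
1 0 1 0 0
1 1 0 1 1
0 0 0 1 1
1 0 0 1 0
1 1 0 1 0

After press 2 at (1,3):
1 0 1 1 0
1 1 1 0 0
0 0 0 0 1
1 0 0 1 0
1 1 0 1 0

After press 3 at (3,3):
1 0 1 1 0
1 1 1 0 0
0 0 0 1 1
1 0 1 0 1
1 1 0 0 0

After press 4 at (1,2):
1 0 0 1 0
1 0 0 1 0
0 0 1 1 1
1 0 1 0 1
1 1 0 0 0

After press 5 at (0,3):
1 0 1 0 1
1 0 0 0 0
0 0 1 1 1
1 0 1 0 1
1 1 0 0 0

After press 6 at (2,3):
1 0 1 0 1
1 0 0 1 0
0 0 0 0 0
1 0 1 1 1
1 1 0 0 0

After press 7 at (0,1):
0 1 0 0 1
1 1 0 1 0
0 0 0 0 0
1 0 1 1 1
1 1 0 0 0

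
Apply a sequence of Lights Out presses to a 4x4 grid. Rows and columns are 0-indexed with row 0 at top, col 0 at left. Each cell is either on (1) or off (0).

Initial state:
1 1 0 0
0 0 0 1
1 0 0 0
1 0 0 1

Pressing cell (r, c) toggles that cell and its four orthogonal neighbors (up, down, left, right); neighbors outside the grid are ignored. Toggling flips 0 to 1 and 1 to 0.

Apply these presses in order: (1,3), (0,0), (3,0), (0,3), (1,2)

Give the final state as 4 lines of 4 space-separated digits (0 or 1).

After press 1 at (1,3):
1 1 0 1
0 0 1 0
1 0 0 1
1 0 0 1

After press 2 at (0,0):
0 0 0 1
1 0 1 0
1 0 0 1
1 0 0 1

After press 3 at (3,0):
0 0 0 1
1 0 1 0
0 0 0 1
0 1 0 1

After press 4 at (0,3):
0 0 1 0
1 0 1 1
0 0 0 1
0 1 0 1

After press 5 at (1,2):
0 0 0 0
1 1 0 0
0 0 1 1
0 1 0 1

Answer: 0 0 0 0
1 1 0 0
0 0 1 1
0 1 0 1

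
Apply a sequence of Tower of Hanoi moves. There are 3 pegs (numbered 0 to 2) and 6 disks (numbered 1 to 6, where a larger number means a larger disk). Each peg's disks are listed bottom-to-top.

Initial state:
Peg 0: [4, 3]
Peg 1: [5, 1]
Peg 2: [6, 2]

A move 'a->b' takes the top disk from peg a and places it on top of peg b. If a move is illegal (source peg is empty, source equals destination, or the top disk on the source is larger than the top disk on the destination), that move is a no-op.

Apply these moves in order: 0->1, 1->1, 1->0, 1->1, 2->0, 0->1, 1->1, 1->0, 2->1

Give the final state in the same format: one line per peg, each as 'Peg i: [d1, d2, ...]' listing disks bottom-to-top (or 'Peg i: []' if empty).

Answer: Peg 0: [4, 3, 1]
Peg 1: [5, 2]
Peg 2: [6]

Derivation:
After move 1 (0->1):
Peg 0: [4, 3]
Peg 1: [5, 1]
Peg 2: [6, 2]

After move 2 (1->1):
Peg 0: [4, 3]
Peg 1: [5, 1]
Peg 2: [6, 2]

After move 3 (1->0):
Peg 0: [4, 3, 1]
Peg 1: [5]
Peg 2: [6, 2]

After move 4 (1->1):
Peg 0: [4, 3, 1]
Peg 1: [5]
Peg 2: [6, 2]

After move 5 (2->0):
Peg 0: [4, 3, 1]
Peg 1: [5]
Peg 2: [6, 2]

After move 6 (0->1):
Peg 0: [4, 3]
Peg 1: [5, 1]
Peg 2: [6, 2]

After move 7 (1->1):
Peg 0: [4, 3]
Peg 1: [5, 1]
Peg 2: [6, 2]

After move 8 (1->0):
Peg 0: [4, 3, 1]
Peg 1: [5]
Peg 2: [6, 2]

After move 9 (2->1):
Peg 0: [4, 3, 1]
Peg 1: [5, 2]
Peg 2: [6]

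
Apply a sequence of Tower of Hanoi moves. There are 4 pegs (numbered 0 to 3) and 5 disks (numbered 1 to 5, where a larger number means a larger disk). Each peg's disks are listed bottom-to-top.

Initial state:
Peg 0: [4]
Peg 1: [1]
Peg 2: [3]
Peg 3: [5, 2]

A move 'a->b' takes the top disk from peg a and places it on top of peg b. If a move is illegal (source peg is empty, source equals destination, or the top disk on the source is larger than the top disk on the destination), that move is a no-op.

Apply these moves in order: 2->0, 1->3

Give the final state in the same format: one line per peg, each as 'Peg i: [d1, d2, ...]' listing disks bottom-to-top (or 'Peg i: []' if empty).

After move 1 (2->0):
Peg 0: [4, 3]
Peg 1: [1]
Peg 2: []
Peg 3: [5, 2]

After move 2 (1->3):
Peg 0: [4, 3]
Peg 1: []
Peg 2: []
Peg 3: [5, 2, 1]

Answer: Peg 0: [4, 3]
Peg 1: []
Peg 2: []
Peg 3: [5, 2, 1]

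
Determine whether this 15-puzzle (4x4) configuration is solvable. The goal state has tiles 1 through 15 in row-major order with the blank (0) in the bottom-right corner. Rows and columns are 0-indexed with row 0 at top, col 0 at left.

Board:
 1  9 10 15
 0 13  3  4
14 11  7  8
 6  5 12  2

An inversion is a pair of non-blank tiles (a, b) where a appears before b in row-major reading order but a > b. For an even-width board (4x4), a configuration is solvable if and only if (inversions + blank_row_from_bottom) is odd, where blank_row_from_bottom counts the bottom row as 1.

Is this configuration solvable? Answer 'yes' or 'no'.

Answer: yes

Derivation:
Inversions: 58
Blank is in row 1 (0-indexed from top), which is row 3 counting from the bottom (bottom = 1).
58 + 3 = 61, which is odd, so the puzzle is solvable.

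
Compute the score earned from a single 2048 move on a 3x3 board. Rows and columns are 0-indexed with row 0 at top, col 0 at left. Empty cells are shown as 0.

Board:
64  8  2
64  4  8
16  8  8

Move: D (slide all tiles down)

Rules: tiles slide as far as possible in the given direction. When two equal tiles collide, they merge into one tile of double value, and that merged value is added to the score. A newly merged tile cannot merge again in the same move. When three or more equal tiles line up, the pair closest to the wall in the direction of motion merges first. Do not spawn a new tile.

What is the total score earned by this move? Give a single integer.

Slide down:
col 0: [64, 64, 16] -> [0, 128, 16]  score +128 (running 128)
col 1: [8, 4, 8] -> [8, 4, 8]  score +0 (running 128)
col 2: [2, 8, 8] -> [0, 2, 16]  score +16 (running 144)
Board after move:
  0   8   0
128   4   2
 16   8  16

Answer: 144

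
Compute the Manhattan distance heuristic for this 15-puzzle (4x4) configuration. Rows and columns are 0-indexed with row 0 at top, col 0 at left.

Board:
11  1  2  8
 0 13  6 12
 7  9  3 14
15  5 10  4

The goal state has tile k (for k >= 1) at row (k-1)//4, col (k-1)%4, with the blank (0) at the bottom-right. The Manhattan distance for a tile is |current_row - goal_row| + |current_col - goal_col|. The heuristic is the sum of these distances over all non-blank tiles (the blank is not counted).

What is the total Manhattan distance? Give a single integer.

Tile 11: (0,0)->(2,2) = 4
Tile 1: (0,1)->(0,0) = 1
Tile 2: (0,2)->(0,1) = 1
Tile 8: (0,3)->(1,3) = 1
Tile 13: (1,1)->(3,0) = 3
Tile 6: (1,2)->(1,1) = 1
Tile 12: (1,3)->(2,3) = 1
Tile 7: (2,0)->(1,2) = 3
Tile 9: (2,1)->(2,0) = 1
Tile 3: (2,2)->(0,2) = 2
Tile 14: (2,3)->(3,1) = 3
Tile 15: (3,0)->(3,2) = 2
Tile 5: (3,1)->(1,0) = 3
Tile 10: (3,2)->(2,1) = 2
Tile 4: (3,3)->(0,3) = 3
Sum: 4 + 1 + 1 + 1 + 3 + 1 + 1 + 3 + 1 + 2 + 3 + 2 + 3 + 2 + 3 = 31

Answer: 31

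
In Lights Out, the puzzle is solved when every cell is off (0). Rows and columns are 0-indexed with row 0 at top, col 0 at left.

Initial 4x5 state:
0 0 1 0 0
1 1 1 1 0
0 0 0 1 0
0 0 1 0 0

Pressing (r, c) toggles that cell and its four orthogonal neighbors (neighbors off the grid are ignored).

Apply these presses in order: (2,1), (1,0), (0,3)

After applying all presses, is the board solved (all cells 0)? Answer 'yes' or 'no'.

Answer: no

Derivation:
After press 1 at (2,1):
0 0 1 0 0
1 0 1 1 0
1 1 1 1 0
0 1 1 0 0

After press 2 at (1,0):
1 0 1 0 0
0 1 1 1 0
0 1 1 1 0
0 1 1 0 0

After press 3 at (0,3):
1 0 0 1 1
0 1 1 0 0
0 1 1 1 0
0 1 1 0 0

Lights still on: 10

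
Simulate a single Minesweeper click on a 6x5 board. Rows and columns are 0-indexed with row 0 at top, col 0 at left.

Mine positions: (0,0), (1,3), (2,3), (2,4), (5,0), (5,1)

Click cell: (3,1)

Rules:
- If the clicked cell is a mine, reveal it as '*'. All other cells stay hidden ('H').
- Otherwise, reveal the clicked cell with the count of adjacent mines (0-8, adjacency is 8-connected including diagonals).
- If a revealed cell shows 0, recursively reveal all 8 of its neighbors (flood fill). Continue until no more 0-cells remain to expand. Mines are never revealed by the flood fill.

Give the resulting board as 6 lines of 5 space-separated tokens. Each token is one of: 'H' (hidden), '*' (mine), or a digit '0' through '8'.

H H H H H
1 1 2 H H
0 0 2 H H
0 0 1 H H
2 2 1 H H
H H H H H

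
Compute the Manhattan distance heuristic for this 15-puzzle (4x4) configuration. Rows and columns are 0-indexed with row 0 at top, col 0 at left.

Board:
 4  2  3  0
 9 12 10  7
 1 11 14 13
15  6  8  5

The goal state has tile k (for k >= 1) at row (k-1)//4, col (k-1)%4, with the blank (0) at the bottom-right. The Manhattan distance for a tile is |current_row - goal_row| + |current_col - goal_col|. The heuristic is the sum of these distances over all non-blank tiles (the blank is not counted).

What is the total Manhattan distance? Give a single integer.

Tile 4: at (0,0), goal (0,3), distance |0-0|+|0-3| = 3
Tile 2: at (0,1), goal (0,1), distance |0-0|+|1-1| = 0
Tile 3: at (0,2), goal (0,2), distance |0-0|+|2-2| = 0
Tile 9: at (1,0), goal (2,0), distance |1-2|+|0-0| = 1
Tile 12: at (1,1), goal (2,3), distance |1-2|+|1-3| = 3
Tile 10: at (1,2), goal (2,1), distance |1-2|+|2-1| = 2
Tile 7: at (1,3), goal (1,2), distance |1-1|+|3-2| = 1
Tile 1: at (2,0), goal (0,0), distance |2-0|+|0-0| = 2
Tile 11: at (2,1), goal (2,2), distance |2-2|+|1-2| = 1
Tile 14: at (2,2), goal (3,1), distance |2-3|+|2-1| = 2
Tile 13: at (2,3), goal (3,0), distance |2-3|+|3-0| = 4
Tile 15: at (3,0), goal (3,2), distance |3-3|+|0-2| = 2
Tile 6: at (3,1), goal (1,1), distance |3-1|+|1-1| = 2
Tile 8: at (3,2), goal (1,3), distance |3-1|+|2-3| = 3
Tile 5: at (3,3), goal (1,0), distance |3-1|+|3-0| = 5
Sum: 3 + 0 + 0 + 1 + 3 + 2 + 1 + 2 + 1 + 2 + 4 + 2 + 2 + 3 + 5 = 31

Answer: 31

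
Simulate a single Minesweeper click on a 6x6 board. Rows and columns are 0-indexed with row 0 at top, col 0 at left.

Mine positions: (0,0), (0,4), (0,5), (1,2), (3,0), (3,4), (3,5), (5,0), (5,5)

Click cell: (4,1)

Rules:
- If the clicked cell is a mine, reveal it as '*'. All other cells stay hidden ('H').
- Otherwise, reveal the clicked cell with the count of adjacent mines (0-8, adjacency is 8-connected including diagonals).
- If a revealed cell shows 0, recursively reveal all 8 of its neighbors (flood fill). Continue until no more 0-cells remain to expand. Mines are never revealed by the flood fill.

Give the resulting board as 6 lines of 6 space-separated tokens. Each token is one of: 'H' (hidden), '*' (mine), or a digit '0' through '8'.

H H H H H H
H H H H H H
H H H H H H
H H H H H H
H 2 H H H H
H H H H H H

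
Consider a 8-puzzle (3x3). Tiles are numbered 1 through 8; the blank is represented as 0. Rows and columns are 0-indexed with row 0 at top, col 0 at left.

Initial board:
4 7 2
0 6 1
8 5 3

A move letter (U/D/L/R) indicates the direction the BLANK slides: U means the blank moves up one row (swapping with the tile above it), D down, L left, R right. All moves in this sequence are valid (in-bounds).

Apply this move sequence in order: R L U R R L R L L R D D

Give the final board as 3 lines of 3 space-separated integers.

After move 1 (R):
4 7 2
6 0 1
8 5 3

After move 2 (L):
4 7 2
0 6 1
8 5 3

After move 3 (U):
0 7 2
4 6 1
8 5 3

After move 4 (R):
7 0 2
4 6 1
8 5 3

After move 5 (R):
7 2 0
4 6 1
8 5 3

After move 6 (L):
7 0 2
4 6 1
8 5 3

After move 7 (R):
7 2 0
4 6 1
8 5 3

After move 8 (L):
7 0 2
4 6 1
8 5 3

After move 9 (L):
0 7 2
4 6 1
8 5 3

After move 10 (R):
7 0 2
4 6 1
8 5 3

After move 11 (D):
7 6 2
4 0 1
8 5 3

After move 12 (D):
7 6 2
4 5 1
8 0 3

Answer: 7 6 2
4 5 1
8 0 3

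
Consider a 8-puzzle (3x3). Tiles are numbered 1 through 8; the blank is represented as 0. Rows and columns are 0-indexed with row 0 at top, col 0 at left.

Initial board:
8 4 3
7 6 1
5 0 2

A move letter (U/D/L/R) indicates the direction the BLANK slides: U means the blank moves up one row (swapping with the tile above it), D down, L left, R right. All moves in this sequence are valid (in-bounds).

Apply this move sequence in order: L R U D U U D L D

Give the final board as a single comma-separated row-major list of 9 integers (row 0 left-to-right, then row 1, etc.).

After move 1 (L):
8 4 3
7 6 1
0 5 2

After move 2 (R):
8 4 3
7 6 1
5 0 2

After move 3 (U):
8 4 3
7 0 1
5 6 2

After move 4 (D):
8 4 3
7 6 1
5 0 2

After move 5 (U):
8 4 3
7 0 1
5 6 2

After move 6 (U):
8 0 3
7 4 1
5 6 2

After move 7 (D):
8 4 3
7 0 1
5 6 2

After move 8 (L):
8 4 3
0 7 1
5 6 2

After move 9 (D):
8 4 3
5 7 1
0 6 2

Answer: 8, 4, 3, 5, 7, 1, 0, 6, 2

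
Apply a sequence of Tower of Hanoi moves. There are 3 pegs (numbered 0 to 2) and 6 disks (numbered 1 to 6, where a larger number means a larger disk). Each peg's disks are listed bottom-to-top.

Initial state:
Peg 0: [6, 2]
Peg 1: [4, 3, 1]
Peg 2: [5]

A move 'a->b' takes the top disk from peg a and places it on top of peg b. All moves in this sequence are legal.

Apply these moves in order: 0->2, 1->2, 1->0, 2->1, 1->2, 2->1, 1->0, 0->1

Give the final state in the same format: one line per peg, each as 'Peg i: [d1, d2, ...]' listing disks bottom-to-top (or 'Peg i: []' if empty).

Answer: Peg 0: [6, 3]
Peg 1: [4, 1]
Peg 2: [5, 2]

Derivation:
After move 1 (0->2):
Peg 0: [6]
Peg 1: [4, 3, 1]
Peg 2: [5, 2]

After move 2 (1->2):
Peg 0: [6]
Peg 1: [4, 3]
Peg 2: [5, 2, 1]

After move 3 (1->0):
Peg 0: [6, 3]
Peg 1: [4]
Peg 2: [5, 2, 1]

After move 4 (2->1):
Peg 0: [6, 3]
Peg 1: [4, 1]
Peg 2: [5, 2]

After move 5 (1->2):
Peg 0: [6, 3]
Peg 1: [4]
Peg 2: [5, 2, 1]

After move 6 (2->1):
Peg 0: [6, 3]
Peg 1: [4, 1]
Peg 2: [5, 2]

After move 7 (1->0):
Peg 0: [6, 3, 1]
Peg 1: [4]
Peg 2: [5, 2]

After move 8 (0->1):
Peg 0: [6, 3]
Peg 1: [4, 1]
Peg 2: [5, 2]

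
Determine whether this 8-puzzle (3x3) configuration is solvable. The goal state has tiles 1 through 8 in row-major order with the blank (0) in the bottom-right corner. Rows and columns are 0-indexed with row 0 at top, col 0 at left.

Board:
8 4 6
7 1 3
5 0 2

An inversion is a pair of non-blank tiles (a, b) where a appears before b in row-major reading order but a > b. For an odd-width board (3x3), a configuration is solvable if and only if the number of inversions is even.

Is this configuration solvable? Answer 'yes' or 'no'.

Inversions (pairs i<j in row-major order where tile[i] > tile[j] > 0): 20
20 is even, so the puzzle is solvable.

Answer: yes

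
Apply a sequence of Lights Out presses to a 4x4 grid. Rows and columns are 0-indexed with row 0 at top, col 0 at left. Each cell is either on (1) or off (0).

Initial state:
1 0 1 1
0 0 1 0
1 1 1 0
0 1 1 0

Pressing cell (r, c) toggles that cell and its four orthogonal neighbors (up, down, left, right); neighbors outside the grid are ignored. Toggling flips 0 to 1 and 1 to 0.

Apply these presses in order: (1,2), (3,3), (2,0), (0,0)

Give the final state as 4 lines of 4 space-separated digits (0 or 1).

After press 1 at (1,2):
1 0 0 1
0 1 0 1
1 1 0 0
0 1 1 0

After press 2 at (3,3):
1 0 0 1
0 1 0 1
1 1 0 1
0 1 0 1

After press 3 at (2,0):
1 0 0 1
1 1 0 1
0 0 0 1
1 1 0 1

After press 4 at (0,0):
0 1 0 1
0 1 0 1
0 0 0 1
1 1 0 1

Answer: 0 1 0 1
0 1 0 1
0 0 0 1
1 1 0 1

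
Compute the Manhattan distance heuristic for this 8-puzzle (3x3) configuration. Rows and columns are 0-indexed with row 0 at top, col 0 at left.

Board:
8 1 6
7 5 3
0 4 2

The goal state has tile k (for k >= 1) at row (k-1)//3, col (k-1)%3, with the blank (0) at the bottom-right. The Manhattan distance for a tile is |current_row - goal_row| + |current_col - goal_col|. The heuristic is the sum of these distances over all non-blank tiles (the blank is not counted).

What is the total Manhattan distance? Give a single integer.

Answer: 12

Derivation:
Tile 8: at (0,0), goal (2,1), distance |0-2|+|0-1| = 3
Tile 1: at (0,1), goal (0,0), distance |0-0|+|1-0| = 1
Tile 6: at (0,2), goal (1,2), distance |0-1|+|2-2| = 1
Tile 7: at (1,0), goal (2,0), distance |1-2|+|0-0| = 1
Tile 5: at (1,1), goal (1,1), distance |1-1|+|1-1| = 0
Tile 3: at (1,2), goal (0,2), distance |1-0|+|2-2| = 1
Tile 4: at (2,1), goal (1,0), distance |2-1|+|1-0| = 2
Tile 2: at (2,2), goal (0,1), distance |2-0|+|2-1| = 3
Sum: 3 + 1 + 1 + 1 + 0 + 1 + 2 + 3 = 12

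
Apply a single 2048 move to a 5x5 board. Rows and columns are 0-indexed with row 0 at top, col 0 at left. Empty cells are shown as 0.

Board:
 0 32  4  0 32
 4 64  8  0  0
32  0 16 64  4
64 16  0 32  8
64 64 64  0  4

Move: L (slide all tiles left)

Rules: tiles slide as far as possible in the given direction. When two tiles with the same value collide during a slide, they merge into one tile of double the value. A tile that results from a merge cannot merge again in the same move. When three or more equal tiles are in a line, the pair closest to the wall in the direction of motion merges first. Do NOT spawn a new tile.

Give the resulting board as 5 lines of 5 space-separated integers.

Answer:  32   4  32   0   0
  4  64   8   0   0
 32  16  64   4   0
 64  16  32   8   0
128  64   4   0   0

Derivation:
Slide left:
row 0: [0, 32, 4, 0, 32] -> [32, 4, 32, 0, 0]
row 1: [4, 64, 8, 0, 0] -> [4, 64, 8, 0, 0]
row 2: [32, 0, 16, 64, 4] -> [32, 16, 64, 4, 0]
row 3: [64, 16, 0, 32, 8] -> [64, 16, 32, 8, 0]
row 4: [64, 64, 64, 0, 4] -> [128, 64, 4, 0, 0]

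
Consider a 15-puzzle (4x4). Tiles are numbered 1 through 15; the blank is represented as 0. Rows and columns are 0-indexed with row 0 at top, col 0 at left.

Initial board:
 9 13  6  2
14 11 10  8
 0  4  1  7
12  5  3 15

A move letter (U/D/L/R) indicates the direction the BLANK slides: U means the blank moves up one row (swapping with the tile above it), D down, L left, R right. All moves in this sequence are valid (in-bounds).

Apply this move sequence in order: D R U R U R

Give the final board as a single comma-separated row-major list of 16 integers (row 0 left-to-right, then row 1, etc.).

Answer: 9, 13, 6, 2, 14, 11, 8, 0, 12, 1, 10, 7, 5, 4, 3, 15

Derivation:
After move 1 (D):
 9 13  6  2
14 11 10  8
12  4  1  7
 0  5  3 15

After move 2 (R):
 9 13  6  2
14 11 10  8
12  4  1  7
 5  0  3 15

After move 3 (U):
 9 13  6  2
14 11 10  8
12  0  1  7
 5  4  3 15

After move 4 (R):
 9 13  6  2
14 11 10  8
12  1  0  7
 5  4  3 15

After move 5 (U):
 9 13  6  2
14 11  0  8
12  1 10  7
 5  4  3 15

After move 6 (R):
 9 13  6  2
14 11  8  0
12  1 10  7
 5  4  3 15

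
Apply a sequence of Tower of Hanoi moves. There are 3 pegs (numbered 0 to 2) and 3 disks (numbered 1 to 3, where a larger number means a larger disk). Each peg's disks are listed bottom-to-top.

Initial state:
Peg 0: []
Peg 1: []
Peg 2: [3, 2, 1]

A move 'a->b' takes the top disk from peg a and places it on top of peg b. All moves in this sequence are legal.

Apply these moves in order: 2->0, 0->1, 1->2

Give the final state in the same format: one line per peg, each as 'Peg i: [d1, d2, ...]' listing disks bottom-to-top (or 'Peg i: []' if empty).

Answer: Peg 0: []
Peg 1: []
Peg 2: [3, 2, 1]

Derivation:
After move 1 (2->0):
Peg 0: [1]
Peg 1: []
Peg 2: [3, 2]

After move 2 (0->1):
Peg 0: []
Peg 1: [1]
Peg 2: [3, 2]

After move 3 (1->2):
Peg 0: []
Peg 1: []
Peg 2: [3, 2, 1]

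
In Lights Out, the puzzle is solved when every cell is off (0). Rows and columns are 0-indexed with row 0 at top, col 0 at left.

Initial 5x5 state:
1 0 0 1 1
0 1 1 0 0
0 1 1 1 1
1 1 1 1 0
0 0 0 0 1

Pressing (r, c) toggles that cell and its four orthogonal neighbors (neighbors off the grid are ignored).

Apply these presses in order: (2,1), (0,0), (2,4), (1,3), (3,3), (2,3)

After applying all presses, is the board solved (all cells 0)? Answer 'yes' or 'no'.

Answer: no

Derivation:
After press 1 at (2,1):
1 0 0 1 1
0 0 1 0 0
1 0 0 1 1
1 0 1 1 0
0 0 0 0 1

After press 2 at (0,0):
0 1 0 1 1
1 0 1 0 0
1 0 0 1 1
1 0 1 1 0
0 0 0 0 1

After press 3 at (2,4):
0 1 0 1 1
1 0 1 0 1
1 0 0 0 0
1 0 1 1 1
0 0 0 0 1

After press 4 at (1,3):
0 1 0 0 1
1 0 0 1 0
1 0 0 1 0
1 0 1 1 1
0 0 0 0 1

After press 5 at (3,3):
0 1 0 0 1
1 0 0 1 0
1 0 0 0 0
1 0 0 0 0
0 0 0 1 1

After press 6 at (2,3):
0 1 0 0 1
1 0 0 0 0
1 0 1 1 1
1 0 0 1 0
0 0 0 1 1

Lights still on: 11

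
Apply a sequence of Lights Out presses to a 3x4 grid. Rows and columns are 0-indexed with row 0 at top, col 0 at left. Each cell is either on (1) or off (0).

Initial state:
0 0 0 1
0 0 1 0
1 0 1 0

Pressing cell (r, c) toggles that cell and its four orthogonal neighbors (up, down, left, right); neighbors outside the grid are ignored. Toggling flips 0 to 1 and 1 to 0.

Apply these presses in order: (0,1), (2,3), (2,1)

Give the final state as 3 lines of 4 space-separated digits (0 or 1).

After press 1 at (0,1):
1 1 1 1
0 1 1 0
1 0 1 0

After press 2 at (2,3):
1 1 1 1
0 1 1 1
1 0 0 1

After press 3 at (2,1):
1 1 1 1
0 0 1 1
0 1 1 1

Answer: 1 1 1 1
0 0 1 1
0 1 1 1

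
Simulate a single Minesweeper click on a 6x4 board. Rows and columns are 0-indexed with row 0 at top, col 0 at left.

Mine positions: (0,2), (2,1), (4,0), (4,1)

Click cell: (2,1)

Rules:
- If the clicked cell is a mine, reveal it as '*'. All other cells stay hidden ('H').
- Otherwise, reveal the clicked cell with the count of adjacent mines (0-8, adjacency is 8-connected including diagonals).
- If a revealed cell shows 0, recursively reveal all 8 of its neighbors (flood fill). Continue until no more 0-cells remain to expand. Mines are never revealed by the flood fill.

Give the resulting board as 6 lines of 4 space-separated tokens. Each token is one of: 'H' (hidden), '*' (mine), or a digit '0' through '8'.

H H H H
H H H H
H * H H
H H H H
H H H H
H H H H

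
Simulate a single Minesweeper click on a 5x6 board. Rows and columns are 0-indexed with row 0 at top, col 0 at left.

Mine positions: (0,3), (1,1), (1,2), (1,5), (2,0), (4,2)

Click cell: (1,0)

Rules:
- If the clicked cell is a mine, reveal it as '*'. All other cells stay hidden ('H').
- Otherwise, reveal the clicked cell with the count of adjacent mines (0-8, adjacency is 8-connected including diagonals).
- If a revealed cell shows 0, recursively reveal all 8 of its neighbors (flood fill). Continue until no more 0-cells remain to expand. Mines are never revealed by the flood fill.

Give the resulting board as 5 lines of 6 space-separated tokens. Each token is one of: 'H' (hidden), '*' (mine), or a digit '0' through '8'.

H H H H H H
2 H H H H H
H H H H H H
H H H H H H
H H H H H H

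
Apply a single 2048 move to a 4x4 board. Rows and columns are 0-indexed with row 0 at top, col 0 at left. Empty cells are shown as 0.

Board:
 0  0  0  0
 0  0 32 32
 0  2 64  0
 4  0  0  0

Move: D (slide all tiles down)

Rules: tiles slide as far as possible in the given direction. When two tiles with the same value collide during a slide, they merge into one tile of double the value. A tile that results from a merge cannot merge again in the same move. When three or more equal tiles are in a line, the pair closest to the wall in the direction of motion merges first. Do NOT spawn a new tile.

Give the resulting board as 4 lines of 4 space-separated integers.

Slide down:
col 0: [0, 0, 0, 4] -> [0, 0, 0, 4]
col 1: [0, 0, 2, 0] -> [0, 0, 0, 2]
col 2: [0, 32, 64, 0] -> [0, 0, 32, 64]
col 3: [0, 32, 0, 0] -> [0, 0, 0, 32]

Answer:  0  0  0  0
 0  0  0  0
 0  0 32  0
 4  2 64 32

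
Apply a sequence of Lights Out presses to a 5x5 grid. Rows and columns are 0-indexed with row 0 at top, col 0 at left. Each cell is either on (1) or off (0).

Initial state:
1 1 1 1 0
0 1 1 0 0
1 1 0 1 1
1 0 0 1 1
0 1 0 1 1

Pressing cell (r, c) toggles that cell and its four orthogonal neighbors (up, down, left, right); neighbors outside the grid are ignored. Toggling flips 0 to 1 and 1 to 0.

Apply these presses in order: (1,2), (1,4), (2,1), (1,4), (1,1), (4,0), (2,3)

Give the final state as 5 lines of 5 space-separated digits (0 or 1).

After press 1 at (1,2):
1 1 0 1 0
0 0 0 1 0
1 1 1 1 1
1 0 0 1 1
0 1 0 1 1

After press 2 at (1,4):
1 1 0 1 1
0 0 0 0 1
1 1 1 1 0
1 0 0 1 1
0 1 0 1 1

After press 3 at (2,1):
1 1 0 1 1
0 1 0 0 1
0 0 0 1 0
1 1 0 1 1
0 1 0 1 1

After press 4 at (1,4):
1 1 0 1 0
0 1 0 1 0
0 0 0 1 1
1 1 0 1 1
0 1 0 1 1

After press 5 at (1,1):
1 0 0 1 0
1 0 1 1 0
0 1 0 1 1
1 1 0 1 1
0 1 0 1 1

After press 6 at (4,0):
1 0 0 1 0
1 0 1 1 0
0 1 0 1 1
0 1 0 1 1
1 0 0 1 1

After press 7 at (2,3):
1 0 0 1 0
1 0 1 0 0
0 1 1 0 0
0 1 0 0 1
1 0 0 1 1

Answer: 1 0 0 1 0
1 0 1 0 0
0 1 1 0 0
0 1 0 0 1
1 0 0 1 1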